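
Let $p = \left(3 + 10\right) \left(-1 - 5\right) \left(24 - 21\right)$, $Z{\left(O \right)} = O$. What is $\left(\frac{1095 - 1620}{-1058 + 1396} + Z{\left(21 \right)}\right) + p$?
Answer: $- \frac{72519}{338} \approx -214.55$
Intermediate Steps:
$p = -234$ ($p = 13 \left(-6\right) 3 = \left(-78\right) 3 = -234$)
$\left(\frac{1095 - 1620}{-1058 + 1396} + Z{\left(21 \right)}\right) + p = \left(\frac{1095 - 1620}{-1058 + 1396} + 21\right) - 234 = \left(- \frac{525}{338} + 21\right) - 234 = \frac{6573}{338} - 234 = - \frac{72519}{338}$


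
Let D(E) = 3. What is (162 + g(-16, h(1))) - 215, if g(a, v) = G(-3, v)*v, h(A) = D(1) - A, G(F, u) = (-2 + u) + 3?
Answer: -47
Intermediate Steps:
G(F, u) = 1 + u
h(A) = 3 - A
g(a, v) = v*(1 + v) (g(a, v) = (1 + v)*v = v*(1 + v))
(162 + g(-16, h(1))) - 215 = (162 + (3 - 1*1)*(1 + (3 - 1*1))) - 215 = (162 + (3 - 1)*(1 + (3 - 1))) - 215 = (162 + 2*(1 + 2)) - 215 = (162 + 2*3) - 215 = (162 + 6) - 215 = 168 - 215 = -47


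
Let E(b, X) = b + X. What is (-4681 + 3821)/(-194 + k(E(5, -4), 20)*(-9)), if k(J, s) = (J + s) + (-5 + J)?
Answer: 860/347 ≈ 2.4784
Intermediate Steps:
E(b, X) = X + b
k(J, s) = -5 + s + 2*J
(-4681 + 3821)/(-194 + k(E(5, -4), 20)*(-9)) = (-4681 + 3821)/(-194 + (-5 + 20 + 2*(-4 + 5))*(-9)) = -860/(-194 + (-5 + 20 + 2*1)*(-9)) = -860/(-194 + (-5 + 20 + 2)*(-9)) = -860/(-194 + 17*(-9)) = -860/(-194 - 153) = -860/(-347) = -860*(-1/347) = 860/347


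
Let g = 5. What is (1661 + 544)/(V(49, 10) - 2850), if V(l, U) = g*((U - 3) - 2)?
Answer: -441/565 ≈ -0.78053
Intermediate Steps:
V(l, U) = -25 + 5*U (V(l, U) = 5*((U - 3) - 2) = 5*((-3 + U) - 2) = 5*(-5 + U) = -25 + 5*U)
(1661 + 544)/(V(49, 10) - 2850) = (1661 + 544)/((-25 + 5*10) - 2850) = 2205/((-25 + 50) - 2850) = 2205/(25 - 2850) = 2205/(-2825) = 2205*(-1/2825) = -441/565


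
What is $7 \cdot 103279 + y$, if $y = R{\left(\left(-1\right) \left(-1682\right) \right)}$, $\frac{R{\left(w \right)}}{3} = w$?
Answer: $727999$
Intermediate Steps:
$R{\left(w \right)} = 3 w$
$y = 5046$ ($y = 3 \left(\left(-1\right) \left(-1682\right)\right) = 3 \cdot 1682 = 5046$)
$7 \cdot 103279 + y = 7 \cdot 103279 + 5046 = 722953 + 5046 = 727999$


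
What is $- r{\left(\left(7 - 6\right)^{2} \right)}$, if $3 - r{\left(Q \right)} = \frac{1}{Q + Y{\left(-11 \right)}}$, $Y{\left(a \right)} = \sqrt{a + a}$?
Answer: $\frac{- 3 \sqrt{22} + 2 i}{\sqrt{22} - i} \approx -2.9565 - 0.20393 i$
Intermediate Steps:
$Y{\left(a \right)} = \sqrt{2} \sqrt{a}$ ($Y{\left(a \right)} = \sqrt{2 a} = \sqrt{2} \sqrt{a}$)
$r{\left(Q \right)} = 3 - \frac{1}{Q + i \sqrt{22}}$ ($r{\left(Q \right)} = 3 - \frac{1}{Q + \sqrt{2} \sqrt{-11}} = 3 - \frac{1}{Q + \sqrt{2} i \sqrt{11}} = 3 - \frac{1}{Q + i \sqrt{22}}$)
$- r{\left(\left(7 - 6\right)^{2} \right)} = - \frac{-1 + 3 \left(7 - 6\right)^{2} + 3 i \sqrt{22}}{\left(7 - 6\right)^{2} + i \sqrt{22}} = - \frac{-1 + 3 \cdot 1^{2} + 3 i \sqrt{22}}{1^{2} + i \sqrt{22}} = - \frac{-1 + 3 \cdot 1 + 3 i \sqrt{22}}{1 + i \sqrt{22}} = - \frac{-1 + 3 + 3 i \sqrt{22}}{1 + i \sqrt{22}} = - \frac{2 + 3 i \sqrt{22}}{1 + i \sqrt{22}}$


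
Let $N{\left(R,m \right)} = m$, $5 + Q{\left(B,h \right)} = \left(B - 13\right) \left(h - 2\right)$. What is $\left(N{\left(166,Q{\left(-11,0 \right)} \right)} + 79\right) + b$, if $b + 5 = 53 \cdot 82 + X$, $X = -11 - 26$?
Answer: $4426$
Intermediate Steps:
$X = -37$
$Q{\left(B,h \right)} = -5 + \left(-13 + B\right) \left(-2 + h\right)$ ($Q{\left(B,h \right)} = -5 + \left(B - 13\right) \left(h - 2\right) = -5 + \left(-13 + B\right) \left(-2 + h\right)$)
$b = 4304$ ($b = -5 + \left(53 \cdot 82 - 37\right) = -5 + \left(4346 - 37\right) = -5 + 4309 = 4304$)
$\left(N{\left(166,Q{\left(-11,0 \right)} \right)} + 79\right) + b = \left(\left(21 - 0 - -22 - 0\right) + 79\right) + 4304 = \left(\left(21 + 0 + 22 + 0\right) + 79\right) + 4304 = \left(43 + 79\right) + 4304 = 122 + 4304 = 4426$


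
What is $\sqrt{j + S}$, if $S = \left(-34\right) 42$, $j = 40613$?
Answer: $\sqrt{39185} \approx 197.95$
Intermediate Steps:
$S = -1428$
$\sqrt{j + S} = \sqrt{40613 - 1428} = \sqrt{39185}$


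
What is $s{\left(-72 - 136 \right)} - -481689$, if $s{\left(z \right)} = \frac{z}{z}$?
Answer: $481690$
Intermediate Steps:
$s{\left(z \right)} = 1$
$s{\left(-72 - 136 \right)} - -481689 = 1 - -481689 = 1 + 481689 = 481690$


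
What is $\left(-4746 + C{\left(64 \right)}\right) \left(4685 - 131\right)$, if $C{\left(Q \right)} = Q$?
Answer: $-21321828$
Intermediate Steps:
$\left(-4746 + C{\left(64 \right)}\right) \left(4685 - 131\right) = \left(-4746 + 64\right) \left(4685 - 131\right) = \left(-4682\right) 4554 = -21321828$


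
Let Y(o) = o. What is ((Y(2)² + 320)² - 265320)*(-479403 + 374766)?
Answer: 16777915128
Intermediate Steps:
((Y(2)² + 320)² - 265320)*(-479403 + 374766) = ((2² + 320)² - 265320)*(-479403 + 374766) = ((4 + 320)² - 265320)*(-104637) = (324² - 265320)*(-104637) = (104976 - 265320)*(-104637) = -160344*(-104637) = 16777915128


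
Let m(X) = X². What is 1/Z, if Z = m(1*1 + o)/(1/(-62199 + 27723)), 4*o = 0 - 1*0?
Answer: -1/34476 ≈ -2.9006e-5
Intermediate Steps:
o = 0 (o = (0 - 1*0)/4 = (0 + 0)/4 = (¼)*0 = 0)
Z = -34476 (Z = (1*1 + 0)²/(1/(-62199 + 27723)) = (1 + 0)²/(1/(-34476)) = 1²/(-1/34476) = 1*(-34476) = -34476)
1/Z = 1/(-34476) = -1/34476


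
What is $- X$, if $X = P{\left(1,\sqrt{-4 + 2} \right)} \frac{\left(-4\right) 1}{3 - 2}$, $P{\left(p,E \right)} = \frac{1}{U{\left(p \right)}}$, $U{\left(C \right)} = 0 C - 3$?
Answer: $- \frac{4}{3} \approx -1.3333$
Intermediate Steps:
$U{\left(C \right)} = -3$ ($U{\left(C \right)} = 0 - 3 = -3$)
$P{\left(p,E \right)} = - \frac{1}{3}$ ($P{\left(p,E \right)} = \frac{1}{-3} = - \frac{1}{3}$)
$X = \frac{4}{3}$ ($X = - \frac{\left(-4\right) 1 \frac{1}{3 - 2}}{3} = - \frac{\left(-4\right) 1^{-1}}{3} = - \frac{\left(-4\right) 1}{3} = \left(- \frac{1}{3}\right) \left(-4\right) = \frac{4}{3} \approx 1.3333$)
$- X = \left(-1\right) \frac{4}{3} = - \frac{4}{3}$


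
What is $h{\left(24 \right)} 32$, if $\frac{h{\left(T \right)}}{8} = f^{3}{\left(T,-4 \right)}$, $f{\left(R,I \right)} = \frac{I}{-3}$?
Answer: $\frac{16384}{27} \approx 606.81$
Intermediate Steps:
$f{\left(R,I \right)} = - \frac{I}{3}$ ($f{\left(R,I \right)} = I \left(- \frac{1}{3}\right) = - \frac{I}{3}$)
$h{\left(T \right)} = \frac{512}{27}$ ($h{\left(T \right)} = 8 \left(\left(- \frac{1}{3}\right) \left(-4\right)\right)^{3} = 8 \left(\frac{4}{3}\right)^{3} = 8 \cdot \frac{64}{27} = \frac{512}{27}$)
$h{\left(24 \right)} 32 = \frac{512}{27} \cdot 32 = \frac{16384}{27}$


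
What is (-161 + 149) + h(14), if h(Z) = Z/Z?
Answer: -11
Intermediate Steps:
h(Z) = 1
(-161 + 149) + h(14) = (-161 + 149) + 1 = -12 + 1 = -11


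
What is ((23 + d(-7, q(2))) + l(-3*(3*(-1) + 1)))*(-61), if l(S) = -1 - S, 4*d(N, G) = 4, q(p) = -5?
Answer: -1037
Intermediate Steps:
d(N, G) = 1 (d(N, G) = (¼)*4 = 1)
((23 + d(-7, q(2))) + l(-3*(3*(-1) + 1)))*(-61) = ((23 + 1) + (-1 - (-3)*(3*(-1) + 1)))*(-61) = (24 + (-1 - (-3)*(-3 + 1)))*(-61) = (24 + (-1 - (-3)*(-2)))*(-61) = (24 + (-1 - 1*6))*(-61) = (24 + (-1 - 6))*(-61) = (24 - 7)*(-61) = 17*(-61) = -1037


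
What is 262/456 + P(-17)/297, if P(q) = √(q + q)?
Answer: 131/228 + I*√34/297 ≈ 0.57456 + 0.019633*I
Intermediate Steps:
P(q) = √2*√q (P(q) = √(2*q) = √2*√q)
262/456 + P(-17)/297 = 262/456 + (√2*√(-17))/297 = 262*(1/456) + (√2*(I*√17))*(1/297) = 131/228 + (I*√34)*(1/297) = 131/228 + I*√34/297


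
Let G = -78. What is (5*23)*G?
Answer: -8970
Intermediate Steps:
(5*23)*G = (5*23)*(-78) = 115*(-78) = -8970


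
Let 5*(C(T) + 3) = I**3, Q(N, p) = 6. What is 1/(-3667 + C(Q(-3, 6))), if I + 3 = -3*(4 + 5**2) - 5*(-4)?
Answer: -1/72270 ≈ -1.3837e-5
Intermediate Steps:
I = -70 (I = -3 + (-3*(4 + 5**2) - 5*(-4)) = -3 + (-3*(4 + 25) + 20) = -3 + (-3*29 + 20) = -3 + (-87 + 20) = -3 - 67 = -70)
C(T) = -68603 (C(T) = -3 + (1/5)*(-70)**3 = -3 + (1/5)*(-343000) = -3 - 68600 = -68603)
1/(-3667 + C(Q(-3, 6))) = 1/(-3667 - 68603) = 1/(-72270) = -1/72270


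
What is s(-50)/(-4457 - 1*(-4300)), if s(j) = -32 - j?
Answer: -18/157 ≈ -0.11465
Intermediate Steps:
s(-50)/(-4457 - 1*(-4300)) = (-32 - 1*(-50))/(-4457 - 1*(-4300)) = (-32 + 50)/(-4457 + 4300) = 18/(-157) = 18*(-1/157) = -18/157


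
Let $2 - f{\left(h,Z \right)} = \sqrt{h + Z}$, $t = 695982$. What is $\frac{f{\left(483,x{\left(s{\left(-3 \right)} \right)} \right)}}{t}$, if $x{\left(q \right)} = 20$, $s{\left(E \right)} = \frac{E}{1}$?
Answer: $\frac{1}{347991} - \frac{\sqrt{503}}{695982} \approx -2.9351 \cdot 10^{-5}$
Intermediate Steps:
$s{\left(E \right)} = E$ ($s{\left(E \right)} = E 1 = E$)
$f{\left(h,Z \right)} = 2 - \sqrt{Z + h}$ ($f{\left(h,Z \right)} = 2 - \sqrt{h + Z} = 2 - \sqrt{Z + h}$)
$\frac{f{\left(483,x{\left(s{\left(-3 \right)} \right)} \right)}}{t} = \frac{2 - \sqrt{20 + 483}}{695982} = \left(2 - \sqrt{503}\right) \frac{1}{695982} = \frac{1}{347991} - \frac{\sqrt{503}}{695982}$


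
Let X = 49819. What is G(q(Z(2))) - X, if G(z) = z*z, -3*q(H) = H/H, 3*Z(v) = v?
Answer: -448370/9 ≈ -49819.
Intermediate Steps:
Z(v) = v/3
q(H) = -⅓ (q(H) = -H/(3*H) = -⅓*1 = -⅓)
G(z) = z²
G(q(Z(2))) - X = (-⅓)² - 1*49819 = ⅑ - 49819 = -448370/9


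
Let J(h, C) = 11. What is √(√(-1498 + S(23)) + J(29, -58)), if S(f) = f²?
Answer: √(11 + I*√969) ≈ 4.6912 + 3.3178*I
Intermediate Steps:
√(√(-1498 + S(23)) + J(29, -58)) = √(√(-1498 + 23²) + 11) = √(√(-1498 + 529) + 11) = √(√(-969) + 11) = √(I*√969 + 11) = √(11 + I*√969)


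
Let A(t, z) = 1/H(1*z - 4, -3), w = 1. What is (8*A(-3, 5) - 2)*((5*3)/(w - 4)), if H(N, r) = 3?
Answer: -10/3 ≈ -3.3333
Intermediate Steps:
A(t, z) = ⅓ (A(t, z) = 1/3 = ⅓)
(8*A(-3, 5) - 2)*((5*3)/(w - 4)) = (8*(⅓) - 2)*((5*3)/(1 - 4)) = (8/3 - 2)*(15/(-3)) = 2*(15*(-⅓))/3 = (⅔)*(-5) = -10/3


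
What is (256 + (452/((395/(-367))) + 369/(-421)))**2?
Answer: 751384795137201/27654027025 ≈ 27171.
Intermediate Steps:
(256 + (452/((395/(-367))) + 369/(-421)))**2 = (256 + (452/((395*(-1/367))) + 369*(-1/421)))**2 = (256 + (452/(-395/367) - 369/421))**2 = (256 + (452*(-367/395) - 369/421))**2 = (256 + (-165884/395 - 369/421))**2 = (256 - 69982919/166295)**2 = (-27411399/166295)**2 = 751384795137201/27654027025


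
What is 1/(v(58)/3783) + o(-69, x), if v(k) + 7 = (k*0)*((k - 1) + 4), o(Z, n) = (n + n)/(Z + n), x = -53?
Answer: -230392/427 ≈ -539.56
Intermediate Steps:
o(Z, n) = 2*n/(Z + n) (o(Z, n) = (2*n)/(Z + n) = 2*n/(Z + n))
v(k) = -7 (v(k) = -7 + (k*0)*((k - 1) + 4) = -7 + 0*((-1 + k) + 4) = -7 + 0*(3 + k) = -7 + 0 = -7)
1/(v(58)/3783) + o(-69, x) = 1/(-7/3783) + 2*(-53)/(-69 - 53) = 1/(-7*1/3783) + 2*(-53)/(-122) = 1/(-7/3783) + 2*(-53)*(-1/122) = -3783/7 + 53/61 = -230392/427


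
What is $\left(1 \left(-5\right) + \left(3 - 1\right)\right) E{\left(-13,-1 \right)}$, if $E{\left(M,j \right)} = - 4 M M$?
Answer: $2028$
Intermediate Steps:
$E{\left(M,j \right)} = - 4 M^{2}$
$\left(1 \left(-5\right) + \left(3 - 1\right)\right) E{\left(-13,-1 \right)} = \left(1 \left(-5\right) + \left(3 - 1\right)\right) \left(- 4 \left(-13\right)^{2}\right) = \left(-5 + \left(3 - 1\right)\right) \left(\left(-4\right) 169\right) = \left(-5 + 2\right) \left(-676\right) = \left(-3\right) \left(-676\right) = 2028$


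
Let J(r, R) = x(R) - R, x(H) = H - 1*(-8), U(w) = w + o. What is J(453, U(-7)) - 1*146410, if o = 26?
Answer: -146402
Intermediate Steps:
U(w) = 26 + w (U(w) = w + 26 = 26 + w)
x(H) = 8 + H (x(H) = H + 8 = 8 + H)
J(r, R) = 8 (J(r, R) = (8 + R) - R = 8)
J(453, U(-7)) - 1*146410 = 8 - 1*146410 = 8 - 146410 = -146402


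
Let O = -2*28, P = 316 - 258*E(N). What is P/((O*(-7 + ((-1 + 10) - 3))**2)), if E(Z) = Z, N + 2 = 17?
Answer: 1777/28 ≈ 63.464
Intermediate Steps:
N = 15 (N = -2 + 17 = 15)
P = -3554 (P = 316 - 258*15 = 316 - 3870 = -3554)
O = -56
P/((O*(-7 + ((-1 + 10) - 3))**2)) = -3554*(-1/(56*(-7 + ((-1 + 10) - 3))**2)) = -3554*(-1/(56*(-7 + (9 - 3))**2)) = -3554*(-1/(56*(-7 + 6)**2)) = -3554/((-56*(-1)**2)) = -3554/((-56*1)) = -3554/(-56) = -3554*(-1/56) = 1777/28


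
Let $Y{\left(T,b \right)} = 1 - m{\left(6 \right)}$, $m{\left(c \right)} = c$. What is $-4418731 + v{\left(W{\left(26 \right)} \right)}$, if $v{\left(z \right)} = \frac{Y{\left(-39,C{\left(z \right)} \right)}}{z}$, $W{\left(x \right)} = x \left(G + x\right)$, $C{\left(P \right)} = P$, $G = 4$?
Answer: $- \frac{689322037}{156} \approx -4.4187 \cdot 10^{6}$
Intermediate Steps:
$Y{\left(T,b \right)} = -5$ ($Y{\left(T,b \right)} = 1 - 6 = -5$)
$W{\left(x \right)} = x \left(4 + x\right)$
$v{\left(z \right)} = - \frac{5}{z}$
$-4418731 + v{\left(W{\left(26 \right)} \right)} = -4418731 - \frac{5}{26 \left(4 + 26\right)} = -4418731 - \frac{5}{26 \cdot 30} = -4418731 - \frac{5}{780} = -4418731 - \frac{1}{156} = - \frac{689322037}{156}$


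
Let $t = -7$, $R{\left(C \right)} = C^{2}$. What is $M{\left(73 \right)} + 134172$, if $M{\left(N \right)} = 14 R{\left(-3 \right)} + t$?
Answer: $134291$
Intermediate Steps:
$M{\left(N \right)} = 119$ ($M{\left(N \right)} = 14 \left(-3\right)^{2} - 7 = 14 \cdot 9 - 7 = 126 - 7 = 119$)
$M{\left(73 \right)} + 134172 = 119 + 134172 = 134291$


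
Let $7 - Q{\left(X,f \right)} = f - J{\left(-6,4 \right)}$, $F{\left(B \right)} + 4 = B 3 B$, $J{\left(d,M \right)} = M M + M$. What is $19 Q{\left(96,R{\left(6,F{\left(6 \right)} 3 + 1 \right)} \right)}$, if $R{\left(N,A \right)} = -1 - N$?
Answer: $646$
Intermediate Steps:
$J{\left(d,M \right)} = M + M^{2}$ ($J{\left(d,M \right)} = M^{2} + M = M + M^{2}$)
$F{\left(B \right)} = -4 + 3 B^{2}$ ($F{\left(B \right)} = -4 + B 3 B = -4 + 3 B B = -4 + 3 B^{2}$)
$Q{\left(X,f \right)} = 27 - f$ ($Q{\left(X,f \right)} = 7 - \left(f - 4 \left(1 + 4\right)\right) = 7 - \left(f - 4 \cdot 5\right) = 7 - \left(f - 20\right) = 7 - \left(-20 + f\right) = 27 - f$)
$19 Q{\left(96,R{\left(6,F{\left(6 \right)} 3 + 1 \right)} \right)} = 19 \left(27 - \left(-1 - 6\right)\right) = 19 \left(27 - -7\right) = 19 \left(27 + 7\right) = 19 \cdot 34 = 646$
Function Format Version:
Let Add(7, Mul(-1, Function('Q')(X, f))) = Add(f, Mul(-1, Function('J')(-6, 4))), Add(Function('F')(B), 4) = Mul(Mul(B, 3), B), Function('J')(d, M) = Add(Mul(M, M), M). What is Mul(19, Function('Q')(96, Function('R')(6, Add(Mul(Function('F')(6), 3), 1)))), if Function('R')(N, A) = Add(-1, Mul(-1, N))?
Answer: 646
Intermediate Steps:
Function('J')(d, M) = Add(M, Pow(M, 2)) (Function('J')(d, M) = Add(Pow(M, 2), M) = Add(M, Pow(M, 2)))
Function('F')(B) = Add(-4, Mul(3, Pow(B, 2))) (Function('F')(B) = Add(-4, Mul(Mul(B, 3), B)) = Add(-4, Mul(Mul(3, B), B)) = Add(-4, Mul(3, Pow(B, 2))))
Function('Q')(X, f) = Add(27, Mul(-1, f)) (Function('Q')(X, f) = Add(7, Mul(-1, Add(f, Mul(-1, Mul(4, Add(1, 4)))))) = Add(7, Mul(-1, Add(f, Mul(-1, Mul(4, 5))))) = Add(7, Mul(-1, Add(f, Mul(-1, 20)))) = Add(7, Mul(-1, Add(f, -20))) = Add(7, Mul(-1, Add(-20, f))) = Add(7, Add(20, Mul(-1, f))) = Add(27, Mul(-1, f)))
Mul(19, Function('Q')(96, Function('R')(6, Add(Mul(Function('F')(6), 3), 1)))) = Mul(19, Add(27, Mul(-1, Add(-1, Mul(-1, 6))))) = Mul(19, Add(27, Mul(-1, Add(-1, -6)))) = Mul(19, Add(27, Mul(-1, -7))) = Mul(19, Add(27, 7)) = Mul(19, 34) = 646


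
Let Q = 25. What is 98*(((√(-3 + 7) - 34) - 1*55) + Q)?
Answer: -6076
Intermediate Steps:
98*(((√(-3 + 7) - 34) - 1*55) + Q) = 98*(((√(-3 + 7) - 34) - 1*55) + 25) = 98*(((√4 - 34) - 55) + 25) = 98*(((2 - 34) - 55) + 25) = 98*((-32 - 55) + 25) = 98*(-87 + 25) = 98*(-62) = -6076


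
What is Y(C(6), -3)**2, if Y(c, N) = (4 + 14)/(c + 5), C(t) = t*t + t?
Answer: 324/2209 ≈ 0.14667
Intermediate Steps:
C(t) = t + t**2 (C(t) = t**2 + t = t + t**2)
Y(c, N) = 18/(5 + c)
Y(C(6), -3)**2 = (18/(5 + 6*(1 + 6)))**2 = (18/(5 + 6*7))**2 = (18/(5 + 42))**2 = (18/47)**2 = 324/2209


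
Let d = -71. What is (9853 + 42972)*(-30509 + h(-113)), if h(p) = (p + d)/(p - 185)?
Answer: -240129190925/149 ≈ -1.6116e+9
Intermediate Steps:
h(p) = (-71 + p)/(-185 + p) (h(p) = (p - 71)/(p - 185) = (-71 + p)/(-185 + p))
(9853 + 42972)*(-30509 + h(-113)) = (9853 + 42972)*(-30509 + (-71 - 113)/(-185 - 113)) = 52825*(-30509 - 184/(-298)) = 52825*(-30509 - 1/298*(-184)) = 52825*(-30509 + 92/149) = 52825*(-4545749/149) = -240129190925/149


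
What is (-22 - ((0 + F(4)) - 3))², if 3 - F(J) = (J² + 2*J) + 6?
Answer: 64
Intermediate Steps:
F(J) = -3 - J² - 2*J (F(J) = 3 - ((J² + 2*J) + 6) = 3 - (6 + J² + 2*J) = 3 + (-6 - J² - 2*J) = -3 - J² - 2*J)
(-22 - ((0 + F(4)) - 3))² = (-22 - ((0 + (-3 - 1*4² - 2*4)) - 3))² = (-22 - ((0 + (-3 - 1*16 - 8)) - 3))² = (-22 - ((0 + (-3 - 16 - 8)) - 3))² = (-22 - ((0 - 27) - 3))² = (-22 - (-27 - 3))² = (-22 - 1*(-30))² = (-22 + 30)² = 8² = 64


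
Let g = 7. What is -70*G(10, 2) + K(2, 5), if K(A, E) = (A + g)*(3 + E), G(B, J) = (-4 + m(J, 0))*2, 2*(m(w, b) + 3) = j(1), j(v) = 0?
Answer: 1052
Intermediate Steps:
m(w, b) = -3 (m(w, b) = -3 + (½)*0 = -3 + 0 = -3)
G(B, J) = -14 (G(B, J) = (-4 - 3)*2 = -7*2 = -14)
K(A, E) = (3 + E)*(7 + A) (K(A, E) = (A + 7)*(3 + E) = (7 + A)*(3 + E) = (3 + E)*(7 + A))
-70*G(10, 2) + K(2, 5) = -70*(-14) + (21 + 3*2 + 7*5 + 2*5) = 980 + (21 + 6 + 35 + 10) = 980 + 72 = 1052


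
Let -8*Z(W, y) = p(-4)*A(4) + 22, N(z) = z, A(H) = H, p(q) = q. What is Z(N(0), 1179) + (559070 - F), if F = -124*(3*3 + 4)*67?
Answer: 2668293/4 ≈ 6.6707e+5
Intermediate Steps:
F = -108004 (F = -124*(9 + 4)*67 = -124*13*67 = -1612*67 = -108004)
Z(W, y) = -3/4 (Z(W, y) = -(-4*4 + 22)/8 = -(-16 + 22)/8 = -1/8*6 = -3/4)
Z(N(0), 1179) + (559070 - F) = -3/4 + (559070 - 1*(-108004)) = -3/4 + (559070 + 108004) = -3/4 + 667074 = 2668293/4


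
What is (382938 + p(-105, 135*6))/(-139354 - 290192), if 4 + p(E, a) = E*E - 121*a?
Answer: -295949/429546 ≈ -0.68898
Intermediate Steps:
p(E, a) = -4 + E² - 121*a (p(E, a) = -4 + (E*E - 121*a) = -4 + (E² - 121*a) = -4 + E² - 121*a)
(382938 + p(-105, 135*6))/(-139354 - 290192) = (382938 + (-4 + (-105)² - 16335*6))/(-139354 - 290192) = (382938 + (-4 + 11025 - 121*810))/(-429546) = (382938 + (-4 + 11025 - 98010))*(-1/429546) = (382938 - 86989)*(-1/429546) = 295949*(-1/429546) = -295949/429546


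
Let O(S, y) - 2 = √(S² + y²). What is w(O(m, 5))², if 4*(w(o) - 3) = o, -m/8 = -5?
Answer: 1821/16 + 35*√65/4 ≈ 184.36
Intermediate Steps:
m = 40 (m = -8*(-5) = 40)
O(S, y) = 2 + √(S² + y²)
w(o) = 3 + o/4
w(O(m, 5))² = (3 + (2 + √(40² + 5²))/4)² = (3 + (2 + √(1600 + 25))/4)² = (3 + (2 + √1625)/4)² = (3 + (2 + 5*√65)/4)² = (3 + (½ + 5*√65/4))² = (7/2 + 5*√65/4)²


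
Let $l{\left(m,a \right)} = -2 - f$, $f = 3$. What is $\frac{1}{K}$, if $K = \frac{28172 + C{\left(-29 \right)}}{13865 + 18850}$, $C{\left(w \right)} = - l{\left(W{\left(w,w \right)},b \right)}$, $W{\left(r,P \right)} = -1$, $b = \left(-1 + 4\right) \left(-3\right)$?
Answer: $\frac{32715}{28177} \approx 1.1611$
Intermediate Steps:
$b = -9$ ($b = 3 \left(-3\right) = -9$)
$l{\left(m,a \right)} = -5$ ($l{\left(m,a \right)} = -2 - 3 = -5$)
$C{\left(w \right)} = 5$ ($C{\left(w \right)} = \left(-1\right) \left(-5\right) = 5$)
$K = \frac{28177}{32715}$ ($K = \frac{28172 + 5}{13865 + 18850} = \frac{28177}{32715} \approx 0.86129$)
$\frac{1}{K} = \frac{1}{\frac{28177}{32715}} = \frac{32715}{28177}$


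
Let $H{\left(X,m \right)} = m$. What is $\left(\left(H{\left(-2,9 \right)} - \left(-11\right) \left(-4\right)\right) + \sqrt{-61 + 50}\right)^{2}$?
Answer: $\left(35 - i \sqrt{11}\right)^{2} \approx 1214.0 - 232.16 i$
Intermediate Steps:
$\left(\left(H{\left(-2,9 \right)} - \left(-11\right) \left(-4\right)\right) + \sqrt{-61 + 50}\right)^{2} = \left(\left(9 - \left(-11\right) \left(-4\right)\right) + \sqrt{-61 + 50}\right)^{2} = \left(\left(9 - 44\right) + \sqrt{-11}\right)^{2} = \left(\left(9 - 44\right) + i \sqrt{11}\right)^{2} = \left(-35 + i \sqrt{11}\right)^{2}$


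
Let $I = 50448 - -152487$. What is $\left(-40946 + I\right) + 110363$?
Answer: $272352$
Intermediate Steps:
$I = 202935$ ($I = 50448 + 152487 = 202935$)
$\left(-40946 + I\right) + 110363 = \left(-40946 + 202935\right) + 110363 = 161989 + 110363 = 272352$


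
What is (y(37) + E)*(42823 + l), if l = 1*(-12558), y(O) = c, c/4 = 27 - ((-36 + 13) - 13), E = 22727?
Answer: 695459435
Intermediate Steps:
c = 252 (c = 4*(27 - ((-36 + 13) - 13)) = 4*(27 - (-23 - 13)) = 4*(27 - 1*(-36)) = 4*(27 + 36) = 4*63 = 252)
y(O) = 252
l = -12558
(y(37) + E)*(42823 + l) = (252 + 22727)*(42823 - 12558) = 22979*30265 = 695459435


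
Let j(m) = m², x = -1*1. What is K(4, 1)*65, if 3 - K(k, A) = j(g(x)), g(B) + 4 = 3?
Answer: 130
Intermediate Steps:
x = -1
g(B) = -1 (g(B) = -4 + 3 = -1)
K(k, A) = 2 (K(k, A) = 3 - 1*(-1)² = 3 - 1*1 = 3 - 1 = 2)
K(4, 1)*65 = 2*65 = 130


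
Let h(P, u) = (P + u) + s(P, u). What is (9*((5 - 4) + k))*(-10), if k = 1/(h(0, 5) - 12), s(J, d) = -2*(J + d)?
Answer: -1440/17 ≈ -84.706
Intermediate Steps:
s(J, d) = -2*J - 2*d
h(P, u) = -P - u (h(P, u) = (P + u) + (-2*P - 2*u) = -P - u)
k = -1/17 (k = 1/((-1*0 - 1*5) - 12) = 1/((0 - 5) - 12) = 1/(-5 - 12) = 1/(-17) = -1/17 ≈ -0.058824)
(9*((5 - 4) + k))*(-10) = (9*((5 - 4) - 1/17))*(-10) = (9*(1 - 1/17))*(-10) = (9*(16/17))*(-10) = (144/17)*(-10) = -1440/17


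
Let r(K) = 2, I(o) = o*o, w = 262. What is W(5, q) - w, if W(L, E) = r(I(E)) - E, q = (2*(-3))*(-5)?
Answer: -290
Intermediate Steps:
q = 30 (q = -6*(-5) = 30)
I(o) = o²
W(L, E) = 2 - E
W(5, q) - w = (2 - 1*30) - 1*262 = (2 - 30) - 262 = -28 - 262 = -290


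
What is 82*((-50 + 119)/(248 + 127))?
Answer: 1886/125 ≈ 15.088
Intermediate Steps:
82*((-50 + 119)/(248 + 127)) = 82*(69/375) = 82*(69*(1/375)) = 82*(23/125) = 1886/125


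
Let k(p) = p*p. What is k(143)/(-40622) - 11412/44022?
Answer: -227297357/298043614 ≈ -0.76263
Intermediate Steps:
k(p) = p²
k(143)/(-40622) - 11412/44022 = 143²/(-40622) - 11412/44022 = 20449*(-1/40622) - 11412*1/44022 = -20449/40622 - 1902/7337 = -227297357/298043614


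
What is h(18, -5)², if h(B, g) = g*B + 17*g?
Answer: 30625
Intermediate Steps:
h(B, g) = 17*g + B*g (h(B, g) = B*g + 17*g = 17*g + B*g)
h(18, -5)² = (-5*(17 + 18))² = (-5*35)² = (-175)² = 30625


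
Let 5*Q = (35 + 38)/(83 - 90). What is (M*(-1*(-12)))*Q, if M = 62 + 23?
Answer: -14892/7 ≈ -2127.4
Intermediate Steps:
Q = -73/35 (Q = ((35 + 38)/(83 - 90))/5 = (73/(-7))/5 = (73*(-1/7))/5 = (1/5)*(-73/7) = -73/35 ≈ -2.0857)
M = 85
(M*(-1*(-12)))*Q = (85*(-1*(-12)))*(-73/35) = (85*12)*(-73/35) = 1020*(-73/35) = -14892/7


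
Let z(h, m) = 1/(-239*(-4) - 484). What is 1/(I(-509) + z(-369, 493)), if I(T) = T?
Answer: -472/240247 ≈ -0.0019646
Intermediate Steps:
z(h, m) = 1/472 (z(h, m) = 1/(956 - 484) = 1/472)
1/(I(-509) + z(-369, 493)) = 1/(-509 + 1/472) = 1/(-240247/472) = -472/240247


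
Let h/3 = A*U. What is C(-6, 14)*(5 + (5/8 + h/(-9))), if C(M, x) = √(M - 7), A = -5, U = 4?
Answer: 295*I*√13/24 ≈ 44.318*I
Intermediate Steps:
C(M, x) = √(-7 + M)
h = -60 (h = 3*(-5*4) = 3*(-20) = -60)
C(-6, 14)*(5 + (5/8 + h/(-9))) = √(-7 - 6)*(5 + (5/8 - 60/(-9))) = √(-13)*(5 + (5*(⅛) - 60*(-⅑))) = (I*√13)*(5 + (5/8 + 20/3)) = (I*√13)*(5 + 175/24) = (I*√13)*(295/24) = 295*I*√13/24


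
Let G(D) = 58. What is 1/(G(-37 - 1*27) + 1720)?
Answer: 1/1778 ≈ 0.00056243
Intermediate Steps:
1/(G(-37 - 1*27) + 1720) = 1/(58 + 1720) = 1/1778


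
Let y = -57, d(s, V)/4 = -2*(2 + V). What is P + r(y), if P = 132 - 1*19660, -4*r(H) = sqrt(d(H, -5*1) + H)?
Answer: -19528 - I*sqrt(33)/4 ≈ -19528.0 - 1.4361*I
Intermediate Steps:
d(s, V) = -16 - 8*V (d(s, V) = 4*(-2*(2 + V)) = 4*(-4 - 2*V) = -16 - 8*V)
r(H) = -sqrt(24 + H)/4 (r(H) = -sqrt((-16 - (-40)) + H)/4 = -sqrt((-16 - 8*(-5)) + H)/4 = -sqrt((-16 + 40) + H)/4 = -sqrt(24 + H)/4)
P = -19528 (P = 132 - 19660 = -19528)
P + r(y) = -19528 - sqrt(24 - 57)/4 = -19528 - I*sqrt(33)/4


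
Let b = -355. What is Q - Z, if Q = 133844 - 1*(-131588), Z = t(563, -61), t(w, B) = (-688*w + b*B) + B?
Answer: 631182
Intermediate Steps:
t(w, B) = -688*w - 354*B (t(w, B) = (-688*w - 355*B) + B = -688*w - 354*B)
Z = -365750 (Z = -688*563 - 354*(-61) = -387344 + 21594 = -365750)
Q = 265432 (Q = 133844 + 131588 = 265432)
Q - Z = 265432 - 1*(-365750) = 265432 + 365750 = 631182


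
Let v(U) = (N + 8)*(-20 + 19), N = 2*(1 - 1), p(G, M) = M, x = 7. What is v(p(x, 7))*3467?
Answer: -27736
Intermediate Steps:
N = 0 (N = 2*0 = 0)
v(U) = -8 (v(U) = (0 + 8)*(-20 + 19) = 8*(-1) = -8)
v(p(x, 7))*3467 = -8*3467 = -27736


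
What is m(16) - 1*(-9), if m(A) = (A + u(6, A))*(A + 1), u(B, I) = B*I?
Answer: 1913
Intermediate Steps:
m(A) = 7*A*(1 + A) (m(A) = (A + 6*A)*(A + 1) = (7*A)*(1 + A) = 7*A*(1 + A))
m(16) - 1*(-9) = 7*16*(1 + 16) - 1*(-9) = 7*16*17 + 9 = 1904 + 9 = 1913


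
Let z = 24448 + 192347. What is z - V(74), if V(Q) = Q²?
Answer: 211319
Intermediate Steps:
z = 216795
z - V(74) = 216795 - 1*74² = 216795 - 1*5476 = 216795 - 5476 = 211319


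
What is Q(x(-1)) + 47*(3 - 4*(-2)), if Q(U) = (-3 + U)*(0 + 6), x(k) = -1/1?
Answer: 493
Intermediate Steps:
x(k) = -1 (x(k) = -1*1 = -1)
Q(U) = -18 + 6*U (Q(U) = (-3 + U)*6 = -18 + 6*U)
Q(x(-1)) + 47*(3 - 4*(-2)) = (-18 + 6*(-1)) + 47*(3 - 4*(-2)) = (-18 - 6) + 47*(3 + 8) = -24 + 47*11 = -24 + 517 = 493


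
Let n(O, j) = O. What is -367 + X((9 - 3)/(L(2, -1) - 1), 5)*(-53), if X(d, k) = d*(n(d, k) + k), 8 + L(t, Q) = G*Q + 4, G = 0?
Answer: -3133/25 ≈ -125.32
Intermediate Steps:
L(t, Q) = -4 (L(t, Q) = -8 + (0*Q + 4) = -8 + (0 + 4) = -8 + 4 = -4)
X(d, k) = d*(d + k)
-367 + X((9 - 3)/(L(2, -1) - 1), 5)*(-53) = -367 + (((9 - 3)/(-4 - 1))*((9 - 3)/(-4 - 1) + 5))*(-53) = -367 + ((6/(-5))*(6/(-5) + 5))*(-53) = -367 + ((6*(-1/5))*(6*(-1/5) + 5))*(-53) = -367 - 6*(-6/5 + 5)/5*(-53) = -367 - 6/5*19/5*(-53) = -367 - 114/25*(-53) = -367 + 6042/25 = -3133/25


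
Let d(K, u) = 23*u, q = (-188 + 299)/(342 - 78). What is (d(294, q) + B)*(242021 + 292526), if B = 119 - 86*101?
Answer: -402537945615/88 ≈ -4.5743e+9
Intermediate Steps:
q = 37/88 (q = 111/264 = 111*(1/264) = 37/88 ≈ 0.42045)
B = -8567 (B = 119 - 8686 = -8567)
(d(294, q) + B)*(242021 + 292526) = (23*(37/88) - 8567)*(242021 + 292526) = (851/88 - 8567)*534547 = -753045/88*534547 = -402537945615/88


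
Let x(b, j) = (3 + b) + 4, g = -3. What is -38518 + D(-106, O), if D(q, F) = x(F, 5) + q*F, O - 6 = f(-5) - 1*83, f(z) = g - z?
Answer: -30636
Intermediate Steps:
x(b, j) = 7 + b
f(z) = -3 - z
O = -75 (O = 6 + ((-3 - 1*(-5)) - 1*83) = 6 + ((-3 + 5) - 83) = 6 + (2 - 83) = 6 - 81 = -75)
D(q, F) = 7 + F + F*q (D(q, F) = (7 + F) + q*F = (7 + F) + F*q = 7 + F + F*q)
-38518 + D(-106, O) = -38518 + (7 - 75 - 75*(-106)) = -38518 + (7 - 75 + 7950) = -38518 + 7882 = -30636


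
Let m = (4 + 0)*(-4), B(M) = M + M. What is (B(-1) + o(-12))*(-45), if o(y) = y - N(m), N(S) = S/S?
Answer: 675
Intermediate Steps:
B(M) = 2*M
m = -16 (m = 4*(-4) = -16)
N(S) = 1
o(y) = -1 + y (o(y) = y - 1*1 = y - 1 = -1 + y)
(B(-1) + o(-12))*(-45) = (2*(-1) + (-1 - 12))*(-45) = (-2 - 13)*(-45) = -15*(-45) = 675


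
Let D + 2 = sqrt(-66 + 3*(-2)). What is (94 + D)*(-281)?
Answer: -25852 - 1686*I*sqrt(2) ≈ -25852.0 - 2384.4*I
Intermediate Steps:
D = -2 + 6*I*sqrt(2) (D = -2 + sqrt(-66 + 3*(-2)) = -2 + sqrt(-66 - 6) = -2 + sqrt(-72) = -2 + 6*I*sqrt(2) ≈ -2.0 + 8.4853*I)
(94 + D)*(-281) = (94 + (-2 + 6*I*sqrt(2)))*(-281) = (92 + 6*I*sqrt(2))*(-281) = -25852 - 1686*I*sqrt(2)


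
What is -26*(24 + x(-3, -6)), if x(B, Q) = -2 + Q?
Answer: -416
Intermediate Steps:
-26*(24 + x(-3, -6)) = -26*(24 + (-2 - 6)) = -26*(24 - 8) = -26*16 = -416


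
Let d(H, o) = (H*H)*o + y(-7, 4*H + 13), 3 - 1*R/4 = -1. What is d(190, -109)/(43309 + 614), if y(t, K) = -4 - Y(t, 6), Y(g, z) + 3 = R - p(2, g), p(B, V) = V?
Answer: -3934924/43923 ≈ -89.587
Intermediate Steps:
R = 16 (R = 12 - 4*(-1) = 12 + 4 = 16)
Y(g, z) = 13 - g (Y(g, z) = -3 + (16 - g) = 13 - g)
y(t, K) = -17 + t (y(t, K) = -4 - (13 - t) = -4 + (-13 + t) = -17 + t)
d(H, o) = -24 + o*H² (d(H, o) = (H*H)*o + (-17 - 7) = H²*o - 24 = o*H² - 24 = -24 + o*H²)
d(190, -109)/(43309 + 614) = (-24 - 109*190²)/(43309 + 614) = (-24 - 109*36100)/43923 = (-24 - 3934900)*(1/43923) = -3934924*1/43923 = -3934924/43923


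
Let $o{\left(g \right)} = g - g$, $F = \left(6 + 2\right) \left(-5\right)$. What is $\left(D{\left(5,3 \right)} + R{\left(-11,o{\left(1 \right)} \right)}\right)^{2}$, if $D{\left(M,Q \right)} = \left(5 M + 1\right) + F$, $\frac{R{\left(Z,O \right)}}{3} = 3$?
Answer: $25$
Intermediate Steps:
$F = -40$ ($F = 8 \left(-5\right) = -40$)
$o{\left(g \right)} = 0$
$R{\left(Z,O \right)} = 9$ ($R{\left(Z,O \right)} = 3 \cdot 3 = 9$)
$D{\left(M,Q \right)} = -39 + 5 M$ ($D{\left(M,Q \right)} = \left(5 M + 1\right) - 40 = \left(1 + 5 M\right) - 40 = -39 + 5 M$)
$\left(D{\left(5,3 \right)} + R{\left(-11,o{\left(1 \right)} \right)}\right)^{2} = \left(\left(-39 + 5 \cdot 5\right) + 9\right)^{2} = \left(\left(-39 + 25\right) + 9\right)^{2} = \left(-14 + 9\right)^{2} = \left(-5\right)^{2} = 25$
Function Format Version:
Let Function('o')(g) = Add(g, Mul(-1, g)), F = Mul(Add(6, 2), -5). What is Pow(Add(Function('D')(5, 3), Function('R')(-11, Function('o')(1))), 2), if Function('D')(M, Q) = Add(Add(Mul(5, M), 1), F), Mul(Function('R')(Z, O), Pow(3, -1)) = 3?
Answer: 25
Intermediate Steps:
F = -40 (F = Mul(8, -5) = -40)
Function('o')(g) = 0
Function('R')(Z, O) = 9 (Function('R')(Z, O) = Mul(3, 3) = 9)
Function('D')(M, Q) = Add(-39, Mul(5, M)) (Function('D')(M, Q) = Add(Add(Mul(5, M), 1), -40) = Add(Add(1, Mul(5, M)), -40) = Add(-39, Mul(5, M)))
Pow(Add(Function('D')(5, 3), Function('R')(-11, Function('o')(1))), 2) = Pow(Add(Add(-39, Mul(5, 5)), 9), 2) = Pow(Add(Add(-39, 25), 9), 2) = Pow(Add(-14, 9), 2) = Pow(-5, 2) = 25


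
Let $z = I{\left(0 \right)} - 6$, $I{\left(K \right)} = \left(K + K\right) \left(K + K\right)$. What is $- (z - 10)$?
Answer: $16$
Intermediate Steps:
$I{\left(K \right)} = 4 K^{2}$ ($I{\left(K \right)} = 2 K 2 K = 4 K^{2}$)
$z = -6$ ($z = 4 \cdot 0^{2} - 6 = 4 \cdot 0 - 6 = 0 - 6 = -6$)
$- (z - 10) = - (-6 - 10) = \left(-1\right) \left(-16\right) = 16$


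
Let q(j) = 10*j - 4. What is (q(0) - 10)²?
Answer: 196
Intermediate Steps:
q(j) = -4 + 10*j
(q(0) - 10)² = ((-4 + 10*0) - 10)² = ((-4 + 0) - 10)² = (-4 - 10)² = (-14)² = 196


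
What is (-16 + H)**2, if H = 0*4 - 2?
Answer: 324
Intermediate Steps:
H = -2 (H = 0 - 2 = -2)
(-16 + H)**2 = (-16 - 2)**2 = (-18)**2 = 324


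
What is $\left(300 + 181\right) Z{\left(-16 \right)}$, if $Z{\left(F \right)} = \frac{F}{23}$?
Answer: $- \frac{7696}{23} \approx -334.61$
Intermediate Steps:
$Z{\left(F \right)} = \frac{F}{23}$ ($Z{\left(F \right)} = F \frac{1}{23} = \frac{F}{23}$)
$\left(300 + 181\right) Z{\left(-16 \right)} = \left(300 + 181\right) \frac{1}{23} \left(-16\right) = 481 \left(- \frac{16}{23}\right) = - \frac{7696}{23}$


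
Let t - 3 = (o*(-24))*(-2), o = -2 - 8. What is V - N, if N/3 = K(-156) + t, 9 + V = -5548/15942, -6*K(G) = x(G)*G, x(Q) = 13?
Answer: 3249394/7971 ≈ 407.65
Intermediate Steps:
o = -10
t = -477 (t = 3 - 10*(-24)*(-2) = 3 + 240*(-2) = 3 - 480 = -477)
K(G) = -13*G/6
V = -74513/7971 (V = -9 - 5548/15942 = -9 - 5548*1/15942 = -9 - 2774/7971 = -74513/7971 ≈ -9.3480)
N = -417 (N = 3*(-13/6*(-156) - 477) = 3*(338 - 477) = 3*(-139) = -417)
V - N = -74513/7971 - 1*(-417) = -74513/7971 + 417 = 3249394/7971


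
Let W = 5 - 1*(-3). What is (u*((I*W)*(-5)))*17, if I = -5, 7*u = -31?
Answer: -105400/7 ≈ -15057.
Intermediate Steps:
u = -31/7 (u = (1/7)*(-31) = -31/7 ≈ -4.4286)
W = 8 (W = 5 + 3 = 8)
(u*((I*W)*(-5)))*17 = -31*(-5*8)*(-5)/7*17 = -(-1240)*(-5)/7*17 = -31/7*200*17 = -6200/7*17 = -105400/7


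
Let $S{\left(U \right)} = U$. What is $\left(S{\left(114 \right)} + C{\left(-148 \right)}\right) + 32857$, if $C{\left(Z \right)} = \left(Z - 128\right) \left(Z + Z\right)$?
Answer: $114667$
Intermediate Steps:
$C{\left(Z \right)} = 2 Z \left(-128 + Z\right)$ ($C{\left(Z \right)} = \left(-128 + Z\right) 2 Z = 2 Z \left(-128 + Z\right)$)
$\left(S{\left(114 \right)} + C{\left(-148 \right)}\right) + 32857 = \left(114 + 2 \left(-148\right) \left(-128 - 148\right)\right) + 32857 = \left(114 + 2 \left(-148\right) \left(-276\right)\right) + 32857 = \left(114 + 81696\right) + 32857 = 81810 + 32857 = 114667$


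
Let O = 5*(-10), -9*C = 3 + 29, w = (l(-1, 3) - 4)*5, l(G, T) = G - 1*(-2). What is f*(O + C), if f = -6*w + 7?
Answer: -46754/9 ≈ -5194.9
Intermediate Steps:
l(G, T) = 2 + G (l(G, T) = G + 2 = 2 + G)
w = -15 (w = ((2 - 1) - 4)*5 = (1 - 4)*5 = -3*5 = -15)
f = 97 (f = -6*(-15) + 7 = 90 + 7 = 97)
C = -32/9 (C = -(3 + 29)/9 = -1/9*32 = -32/9 ≈ -3.5556)
O = -50
f*(O + C) = 97*(-50 - 32/9) = 97*(-482/9) = -46754/9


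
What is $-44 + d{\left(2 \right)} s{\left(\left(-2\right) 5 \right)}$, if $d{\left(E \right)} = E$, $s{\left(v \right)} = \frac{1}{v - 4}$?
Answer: $- \frac{309}{7} \approx -44.143$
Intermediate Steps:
$s{\left(v \right)} = \frac{1}{-4 + v}$
$-44 + d{\left(2 \right)} s{\left(\left(-2\right) 5 \right)} = -44 + \frac{2}{-4 - 10} = -44 + \frac{2}{-14} = -44 + 2 \left(- \frac{1}{14}\right) = -44 - \frac{1}{7} = - \frac{309}{7}$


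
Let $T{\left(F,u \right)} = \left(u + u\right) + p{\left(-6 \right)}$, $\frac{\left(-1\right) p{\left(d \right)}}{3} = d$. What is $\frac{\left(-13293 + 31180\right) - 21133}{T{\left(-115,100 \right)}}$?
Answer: $- \frac{1623}{109} \approx -14.89$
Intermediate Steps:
$p{\left(d \right)} = - 3 d$
$T{\left(F,u \right)} = 18 + 2 u$ ($T{\left(F,u \right)} = \left(u + u\right) - -18 = 2 u + 18 = 18 + 2 u$)
$\frac{\left(-13293 + 31180\right) - 21133}{T{\left(-115,100 \right)}} = \frac{\left(-13293 + 31180\right) - 21133}{18 + 2 \cdot 100} = \frac{17887 - 21133}{18 + 200} = - \frac{3246}{218} = \left(-3246\right) \frac{1}{218} = - \frac{1623}{109}$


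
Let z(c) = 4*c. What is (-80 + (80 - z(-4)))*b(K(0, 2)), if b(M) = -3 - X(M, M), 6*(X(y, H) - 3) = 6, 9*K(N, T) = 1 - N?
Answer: -112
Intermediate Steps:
K(N, T) = ⅑ - N/9 (K(N, T) = (1 - N)/9 = ⅑ - N/9)
X(y, H) = 4 (X(y, H) = 3 + (⅙)*6 = 3 + 1 = 4)
b(M) = -7 (b(M) = -3 - 1*4 = -3 - 4 = -7)
(-80 + (80 - z(-4)))*b(K(0, 2)) = (-80 + (80 - 4*(-4)))*(-7) = (-80 + (80 - 1*(-16)))*(-7) = (-80 + (80 + 16))*(-7) = (-80 + 96)*(-7) = 16*(-7) = -112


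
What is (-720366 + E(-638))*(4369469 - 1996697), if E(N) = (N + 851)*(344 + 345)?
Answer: -1361043374148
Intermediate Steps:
E(N) = 586339 + 689*N (E(N) = (851 + N)*689 = 586339 + 689*N)
(-720366 + E(-638))*(4369469 - 1996697) = (-720366 + (586339 + 689*(-638)))*(4369469 - 1996697) = (-720366 + (586339 - 439582))*2372772 = (-720366 + 146757)*2372772 = -573609*2372772 = -1361043374148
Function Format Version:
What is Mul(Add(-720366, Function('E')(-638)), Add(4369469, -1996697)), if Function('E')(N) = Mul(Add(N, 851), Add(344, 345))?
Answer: -1361043374148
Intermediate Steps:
Function('E')(N) = Add(586339, Mul(689, N)) (Function('E')(N) = Mul(Add(851, N), 689) = Add(586339, Mul(689, N)))
Mul(Add(-720366, Function('E')(-638)), Add(4369469, -1996697)) = Mul(Add(-720366, Add(586339, Mul(689, -638))), Add(4369469, -1996697)) = Mul(Add(-720366, Add(586339, -439582)), 2372772) = Mul(Add(-720366, 146757), 2372772) = Mul(-573609, 2372772) = -1361043374148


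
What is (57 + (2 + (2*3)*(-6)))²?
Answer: 529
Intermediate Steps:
(57 + (2 + (2*3)*(-6)))² = (57 + (2 + 6*(-6)))² = (57 + (2 - 36))² = (57 - 34)² = 23² = 529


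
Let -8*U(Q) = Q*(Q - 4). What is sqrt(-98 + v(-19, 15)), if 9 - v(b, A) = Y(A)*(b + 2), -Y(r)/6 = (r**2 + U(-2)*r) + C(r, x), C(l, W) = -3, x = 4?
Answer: I*sqrt(20438) ≈ 142.96*I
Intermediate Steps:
U(Q) = -Q*(-4 + Q)/8 (U(Q) = -Q*(Q - 4)/8 = -Q*(-4 + Q)/8)
Y(r) = 18 - 6*r**2 + 9*r (Y(r) = -6*((r**2 + ((1/8)*(-2)*(4 - 1*(-2)))*r) - 3) = -6*((r**2 + ((1/8)*(-2)*(4 + 2))*r) - 3) = -6*((r**2 + ((1/8)*(-2)*6)*r) - 3) = -6*((r**2 - 3*r/2) - 3) = -6*(-3 + r**2 - 3*r/2) = 18 - 6*r**2 + 9*r)
v(b, A) = 9 - (2 + b)*(18 - 6*A**2 + 9*A) (v(b, A) = 9 - (18 - 6*A**2 + 9*A)*(b + 2) = 9 - (18 - 6*A**2 + 9*A)*(2 + b) = 9 - (2 + b)*(18 - 6*A**2 + 9*A))
sqrt(-98 + v(-19, 15)) = sqrt(-98 + (-27 - 18*15 + 12*15**2 - 3*(-19)*(6 - 2*15**2 + 3*15))) = sqrt(-98 + (-27 - 270 + 12*225 - 3*(-19)*(6 - 2*225 + 45))) = sqrt(-98 + (-27 - 270 + 2700 - 3*(-19)*(6 - 450 + 45))) = sqrt(-98 + (-27 - 270 + 2700 - 3*(-19)*(-399))) = sqrt(-98 + (-27 - 270 + 2700 - 22743)) = sqrt(-98 - 20340) = sqrt(-20438) = I*sqrt(20438)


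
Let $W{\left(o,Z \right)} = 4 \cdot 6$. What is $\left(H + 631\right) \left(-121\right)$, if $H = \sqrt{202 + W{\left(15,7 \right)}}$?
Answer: $-76351 - 121 \sqrt{226} \approx -78170.0$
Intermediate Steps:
$W{\left(o,Z \right)} = 24$
$H = \sqrt{226}$ ($H = \sqrt{202 + 24} = \sqrt{226} \approx 15.033$)
$\left(H + 631\right) \left(-121\right) = \left(\sqrt{226} + 631\right) \left(-121\right) = \left(631 + \sqrt{226}\right) \left(-121\right) = -76351 - 121 \sqrt{226}$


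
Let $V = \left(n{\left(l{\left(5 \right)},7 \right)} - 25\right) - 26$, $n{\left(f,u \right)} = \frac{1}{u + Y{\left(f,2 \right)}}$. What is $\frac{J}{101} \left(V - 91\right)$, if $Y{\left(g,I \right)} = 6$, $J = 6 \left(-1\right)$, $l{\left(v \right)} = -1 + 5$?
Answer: $\frac{11070}{1313} \approx 8.4311$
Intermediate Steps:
$l{\left(v \right)} = 4$
$J = -6$
$n{\left(f,u \right)} = \frac{1}{6 + u}$ ($n{\left(f,u \right)} = \frac{1}{u + 6} = \frac{1}{6 + u}$)
$V = - \frac{662}{13}$ ($V = \left(\frac{1}{6 + 7} - 25\right) - 26 = \left(\frac{1}{13} - 25\right) - 26 = - \frac{324}{13} - 26 = - \frac{662}{13} \approx -50.923$)
$\frac{J}{101} \left(V - 91\right) = - \frac{6}{101} \left(- \frac{662}{13} - 91\right) = \left(-6\right) \frac{1}{101} \left(- \frac{1845}{13}\right) = \left(- \frac{6}{101}\right) \left(- \frac{1845}{13}\right) = \frac{11070}{1313}$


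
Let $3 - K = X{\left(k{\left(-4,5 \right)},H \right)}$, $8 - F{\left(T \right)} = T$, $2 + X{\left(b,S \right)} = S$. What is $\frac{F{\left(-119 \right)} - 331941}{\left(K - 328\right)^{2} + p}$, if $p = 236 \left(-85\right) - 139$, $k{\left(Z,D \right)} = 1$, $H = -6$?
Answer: $- \frac{23701}{5735} \approx -4.1327$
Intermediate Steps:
$X{\left(b,S \right)} = -2 + S$
$F{\left(T \right)} = 8 - T$
$K = 11$ ($K = 3 - \left(-2 - 6\right) = 3 - -8 = 3 + 8 = 11$)
$p = -20199$ ($p = -20060 - 139 = -20199$)
$\frac{F{\left(-119 \right)} - 331941}{\left(K - 328\right)^{2} + p} = \frac{\left(8 - -119\right) - 331941}{\left(11 - 328\right)^{2} - 20199} = \frac{\left(8 + 119\right) - 331941}{\left(-317\right)^{2} - 20199} = \frac{127 - 331941}{100489 - 20199} = - \frac{331814}{80290} = \left(-331814\right) \frac{1}{80290} = - \frac{23701}{5735}$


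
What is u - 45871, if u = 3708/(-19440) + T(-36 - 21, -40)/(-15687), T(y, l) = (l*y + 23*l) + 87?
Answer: -14391656323/313740 ≈ -45871.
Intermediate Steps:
T(y, l) = 87 + 23*l + l*y (T(y, l) = (23*l + l*y) + 87 = 87 + 23*l + l*y)
u = -88783/313740 (u = 3708/(-19440) + (87 + 23*(-40) - 40*(-36 - 21))/(-15687) = 3708*(-1/19440) + (87 - 920 - 40*(-57))*(-1/15687) = -103/540 + (87 - 920 + 2280)*(-1/15687) = -103/540 + 1447*(-1/15687) = -103/540 - 1447/15687 = -88783/313740 ≈ -0.28298)
u - 45871 = -88783/313740 - 45871 = -14391656323/313740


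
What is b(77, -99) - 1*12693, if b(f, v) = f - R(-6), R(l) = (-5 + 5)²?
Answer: -12616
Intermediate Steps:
R(l) = 0 (R(l) = 0² = 0)
b(f, v) = f (b(f, v) = f - 1*0 = f + 0 = f)
b(77, -99) - 1*12693 = 77 - 1*12693 = 77 - 12693 = -12616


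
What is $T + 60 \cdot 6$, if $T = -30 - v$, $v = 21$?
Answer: $309$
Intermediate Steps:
$T = -51$ ($T = -30 - 21 = -51$)
$T + 60 \cdot 6 = -51 + 60 \cdot 6 = -51 + 360 = 309$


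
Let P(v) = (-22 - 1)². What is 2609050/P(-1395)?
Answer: 2609050/529 ≈ 4932.0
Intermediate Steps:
P(v) = 529 (P(v) = (-23)² = 529)
2609050/P(-1395) = 2609050/529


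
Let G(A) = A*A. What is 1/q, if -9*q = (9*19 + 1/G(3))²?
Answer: -729/2371600 ≈ -0.00030739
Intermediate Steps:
G(A) = A²
q = -2371600/729 (q = -(9*19 + 1/(3²))²/9 = -(171 + 1/9)²/9 = -(171 + ⅑)²/9 = -(1540/9)²/9 = -⅑*2371600/81 = -2371600/729 ≈ -3253.2)
1/q = 1/(-2371600/729) = -729/2371600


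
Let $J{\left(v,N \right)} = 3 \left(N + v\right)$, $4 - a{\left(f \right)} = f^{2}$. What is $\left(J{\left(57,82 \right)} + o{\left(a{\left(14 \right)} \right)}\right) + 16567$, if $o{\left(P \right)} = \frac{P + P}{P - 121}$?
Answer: $\frac{5316376}{313} \approx 16985.0$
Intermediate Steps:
$a{\left(f \right)} = 4 - f^{2}$
$J{\left(v,N \right)} = 3 N + 3 v$
$o{\left(P \right)} = \frac{2 P}{-121 + P}$
$\left(J{\left(57,82 \right)} + o{\left(a{\left(14 \right)} \right)}\right) + 16567 = \left(\left(3 \cdot 82 + 3 \cdot 57\right) + \frac{2 \left(4 - 14^{2}\right)}{-121 + \left(4 - 14^{2}\right)}\right) + 16567 = \left(\left(246 + 171\right) + \frac{2 \left(4 - 196\right)}{-121 + \left(4 - 196\right)}\right) + 16567 = \left(417 + \frac{2 \left(4 - 196\right)}{-121 + \left(4 - 196\right)}\right) + 16567 = \left(417 + 2 \left(-192\right) \frac{1}{-121 - 192}\right) + 16567 = \left(417 + 2 \left(-192\right) \frac{1}{-313}\right) + 16567 = \left(417 + 2 \left(-192\right) \left(- \frac{1}{313}\right)\right) + 16567 = \left(417 + \frac{384}{313}\right) + 16567 = \frac{130905}{313} + 16567 = \frac{5316376}{313}$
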